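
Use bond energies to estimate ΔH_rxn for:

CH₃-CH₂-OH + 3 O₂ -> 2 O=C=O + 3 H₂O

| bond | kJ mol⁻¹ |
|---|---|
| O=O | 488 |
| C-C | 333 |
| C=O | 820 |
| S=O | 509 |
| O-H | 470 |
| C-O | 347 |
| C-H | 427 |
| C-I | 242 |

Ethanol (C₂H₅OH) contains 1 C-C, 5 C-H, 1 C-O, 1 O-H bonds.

ΔH ≈ −1351 kJ

Bonds broken (reactants):
  C-C: 1 × 333 = 333
  C-H: 5 × 427 = 2135
  C-O: 1 × 347 = 347
  O-H: 1 × 470 = 470
  O=O: 3 × 488 = 1464
  Σ(broken) = 4749 kJ
Bonds formed (products):
  C=O: 4 × 820 = 3280
  O-H: 6 × 470 = 2820
  Σ(formed) = 6100 kJ
ΔH = Σ(broken) − Σ(formed) = 4749 − 6100 = −1351 kJ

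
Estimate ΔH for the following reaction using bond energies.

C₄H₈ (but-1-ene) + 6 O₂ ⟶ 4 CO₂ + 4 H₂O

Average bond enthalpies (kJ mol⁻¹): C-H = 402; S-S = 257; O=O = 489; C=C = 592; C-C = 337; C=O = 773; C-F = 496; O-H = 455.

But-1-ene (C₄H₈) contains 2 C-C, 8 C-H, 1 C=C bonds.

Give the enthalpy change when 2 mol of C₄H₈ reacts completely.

ΔH = −4816 kJ

Bonds broken (reactants):
  C-C: 2 × 337 = 674
  C-H: 8 × 402 = 3216
  C=C: 1 × 592 = 592
  O=O: 6 × 489 = 2934
  Σ(broken) = 7416 kJ
Bonds formed (products):
  C=O: 8 × 773 = 6184
  O-H: 8 × 455 = 3640
  Σ(formed) = 9824 kJ
ΔH = Σ(broken) − Σ(formed) = 7416 − 9824 = −2408 kJ
For 2× the reaction as written: 2 × (−2408) = −4816 kJ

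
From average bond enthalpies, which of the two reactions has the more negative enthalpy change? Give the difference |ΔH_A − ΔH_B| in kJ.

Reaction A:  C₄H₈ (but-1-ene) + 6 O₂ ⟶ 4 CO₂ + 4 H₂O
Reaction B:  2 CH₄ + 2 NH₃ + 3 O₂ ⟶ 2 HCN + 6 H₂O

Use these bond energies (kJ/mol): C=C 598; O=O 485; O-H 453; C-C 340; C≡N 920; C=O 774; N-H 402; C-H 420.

Reaction A:
  Bonds broken (reactants):
    C-C: 2 × 340 = 680
    C-H: 8 × 420 = 3360
    C=C: 1 × 598 = 598
    O=O: 6 × 485 = 2910
    Σ(broken) = 7548 kJ
  Bonds formed (products):
    C=O: 8 × 774 = 6192
    O-H: 8 × 453 = 3624
    Σ(formed) = 9816 kJ
  ΔH_A = 7548 − 9816 = −2268 kJ
Reaction B:
  Bonds broken (reactants):
    C-H: 8 × 420 = 3360
    N-H: 6 × 402 = 2412
    O=O: 3 × 485 = 1455
    Σ(broken) = 7227 kJ
  Bonds formed (products):
    C≡N: 2 × 920 = 1840
    C-H: 2 × 420 = 840
    O-H: 12 × 453 = 5436
    Σ(formed) = 8116 kJ
  ΔH_B = 7227 − 8116 = −889 kJ
ΔH_A − ΔH_B = −1379 kJ, so reaction A has the more negative ΔH; |ΔH_A − ΔH_B| = 1379 kJ.

Reaction A, by 1379 kJ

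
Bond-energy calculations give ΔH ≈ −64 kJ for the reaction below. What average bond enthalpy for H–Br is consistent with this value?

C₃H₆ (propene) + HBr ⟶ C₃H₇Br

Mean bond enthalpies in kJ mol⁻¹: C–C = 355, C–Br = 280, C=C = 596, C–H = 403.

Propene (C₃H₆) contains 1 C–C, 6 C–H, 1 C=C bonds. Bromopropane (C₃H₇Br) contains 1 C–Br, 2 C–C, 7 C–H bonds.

D(H–Br) ≈ 378 kJ/mol

Let D be the H–Br bond energy.
Σ(broken) = 1×355 + 6×403 + 1×596 + 1×D = 3369 + D
Σ(formed) = 1×280 + 2×355 + 7×403 = 3811
ΔH = Σ(broken) − Σ(formed) = (3369 + D) − (3811) = −442 + D
Setting this equal to −64 kJ gives D = 378 kJ/mol.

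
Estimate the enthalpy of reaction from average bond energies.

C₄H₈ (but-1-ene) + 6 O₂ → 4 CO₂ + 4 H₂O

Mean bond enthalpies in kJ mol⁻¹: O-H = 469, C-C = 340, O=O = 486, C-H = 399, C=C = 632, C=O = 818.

ΔH ≈ −2876 kJ

Bonds broken (reactants):
  C-C: 2 × 340 = 680
  C-H: 8 × 399 = 3192
  C=C: 1 × 632 = 632
  O=O: 6 × 486 = 2916
  Σ(broken) = 7420 kJ
Bonds formed (products):
  C=O: 8 × 818 = 6544
  O-H: 8 × 469 = 3752
  Σ(formed) = 10296 kJ
ΔH = Σ(broken) − Σ(formed) = 7420 − 10296 = −2876 kJ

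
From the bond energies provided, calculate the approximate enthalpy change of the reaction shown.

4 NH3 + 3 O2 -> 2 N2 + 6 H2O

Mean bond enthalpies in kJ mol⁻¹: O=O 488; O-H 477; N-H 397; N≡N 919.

ΔH ≈ −1334 kJ

Bonds broken (reactants):
  N-H: 12 × 397 = 4764
  O=O: 3 × 488 = 1464
  Σ(broken) = 6228 kJ
Bonds formed (products):
  N≡N: 2 × 919 = 1838
  O-H: 12 × 477 = 5724
  Σ(formed) = 7562 kJ
ΔH = Σ(broken) − Σ(formed) = 6228 − 7562 = −1334 kJ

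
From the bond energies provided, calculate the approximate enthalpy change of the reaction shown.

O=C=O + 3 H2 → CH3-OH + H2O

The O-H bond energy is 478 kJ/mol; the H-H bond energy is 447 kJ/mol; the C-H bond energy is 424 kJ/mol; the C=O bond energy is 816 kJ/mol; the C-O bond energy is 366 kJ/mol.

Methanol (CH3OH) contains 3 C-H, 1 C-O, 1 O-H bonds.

ΔH ≈ −99 kJ

Bonds broken (reactants):
  C=O: 2 × 816 = 1632
  H-H: 3 × 447 = 1341
  Σ(broken) = 2973 kJ
Bonds formed (products):
  C-H: 3 × 424 = 1272
  C-O: 1 × 366 = 366
  O-H: 3 × 478 = 1434
  Σ(formed) = 3072 kJ
ΔH = Σ(broken) − Σ(formed) = 2973 − 3072 = −99 kJ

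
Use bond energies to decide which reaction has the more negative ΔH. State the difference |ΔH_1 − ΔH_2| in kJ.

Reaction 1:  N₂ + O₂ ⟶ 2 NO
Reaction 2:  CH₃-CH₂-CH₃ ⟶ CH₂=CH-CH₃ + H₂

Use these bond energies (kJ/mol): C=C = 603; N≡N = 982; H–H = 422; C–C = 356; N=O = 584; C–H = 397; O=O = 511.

Reaction 2, by 200 kJ

Reaction 1:
  Bonds broken (reactants):
    N≡N: 1 × 982 = 982
    O=O: 1 × 511 = 511
    Σ(broken) = 1493 kJ
  Bonds formed (products):
    N=O: 2 × 584 = 1168
    Σ(formed) = 1168 kJ
  ΔH_1 = 1493 − 1168 = +325 kJ
Reaction 2:
  Bonds broken (reactants):
    C–C: 2 × 356 = 712
    C–H: 8 × 397 = 3176
    Σ(broken) = 3888 kJ
  Bonds formed (products):
    C–C: 1 × 356 = 356
    C–H: 6 × 397 = 2382
    C=C: 1 × 603 = 603
    H–H: 1 × 422 = 422
    Σ(formed) = 3763 kJ
  ΔH_2 = 3888 − 3763 = +125 kJ
ΔH_1 − ΔH_2 = +200 kJ, so reaction 2 has the more negative ΔH; |ΔH_1 − ΔH_2| = 200 kJ.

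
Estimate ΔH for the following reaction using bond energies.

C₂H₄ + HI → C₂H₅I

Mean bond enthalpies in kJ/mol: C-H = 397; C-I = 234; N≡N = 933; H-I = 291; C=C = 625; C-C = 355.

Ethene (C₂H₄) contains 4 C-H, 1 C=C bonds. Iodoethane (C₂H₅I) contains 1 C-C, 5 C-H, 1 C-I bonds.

Bonds broken (reactants):
  C-H: 4 × 397 = 1588
  C=C: 1 × 625 = 625
  H-I: 1 × 291 = 291
  Σ(broken) = 2504 kJ
Bonds formed (products):
  C-C: 1 × 355 = 355
  C-H: 5 × 397 = 1985
  C-I: 1 × 234 = 234
  Σ(formed) = 2574 kJ
ΔH = Σ(broken) − Σ(formed) = 2504 − 2574 = −70 kJ

ΔH ≈ −70 kJ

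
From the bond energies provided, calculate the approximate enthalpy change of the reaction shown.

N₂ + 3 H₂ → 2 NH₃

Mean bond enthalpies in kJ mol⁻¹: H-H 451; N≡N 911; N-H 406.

Bonds broken (reactants):
  H-H: 3 × 451 = 1353
  N≡N: 1 × 911 = 911
  Σ(broken) = 2264 kJ
Bonds formed (products):
  N-H: 6 × 406 = 2436
  Σ(formed) = 2436 kJ
ΔH = Σ(broken) − Σ(formed) = 2264 − 2436 = −172 kJ

ΔH ≈ −172 kJ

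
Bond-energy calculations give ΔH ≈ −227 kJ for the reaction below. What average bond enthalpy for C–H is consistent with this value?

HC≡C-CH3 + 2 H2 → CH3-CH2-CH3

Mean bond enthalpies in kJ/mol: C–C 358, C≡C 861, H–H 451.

Let D be the C–H bond energy.
Σ(broken) = 1×861 + 1×358 + 4×D + 2×451 = 2121 + 4D
Σ(formed) = 2×358 + 8×D = 716 + 8D
ΔH = Σ(broken) − Σ(formed) = (2121 + 4D) − (716 + 8D) = +1405 − 4D
Setting this equal to −227 kJ gives 4D = 1632, so D = 408 kJ/mol.

D(C–H) ≈ 408 kJ/mol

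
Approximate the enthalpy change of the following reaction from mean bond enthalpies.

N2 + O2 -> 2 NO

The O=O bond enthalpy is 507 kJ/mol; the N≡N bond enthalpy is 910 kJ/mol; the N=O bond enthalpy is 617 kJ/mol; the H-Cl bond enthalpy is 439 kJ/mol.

Bonds broken (reactants):
  N≡N: 1 × 910 = 910
  O=O: 1 × 507 = 507
  Σ(broken) = 1417 kJ
Bonds formed (products):
  N=O: 2 × 617 = 1234
  Σ(formed) = 1234 kJ
ΔH = Σ(broken) − Σ(formed) = 1417 − 1234 = +183 kJ

ΔH ≈ +183 kJ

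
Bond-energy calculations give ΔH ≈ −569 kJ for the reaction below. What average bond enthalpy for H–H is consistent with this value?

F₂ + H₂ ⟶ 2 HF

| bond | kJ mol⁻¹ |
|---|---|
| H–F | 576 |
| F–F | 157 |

D(H–H) ≈ 426 kJ/mol

Let D be the H–H bond energy.
Σ(broken) = 1×157 + 1×D = 157 + D
Σ(formed) = 2×576 = 1152
ΔH = Σ(broken) − Σ(formed) = (157 + D) − (1152) = −995 + D
Setting this equal to −569 kJ gives D = 426 kJ/mol.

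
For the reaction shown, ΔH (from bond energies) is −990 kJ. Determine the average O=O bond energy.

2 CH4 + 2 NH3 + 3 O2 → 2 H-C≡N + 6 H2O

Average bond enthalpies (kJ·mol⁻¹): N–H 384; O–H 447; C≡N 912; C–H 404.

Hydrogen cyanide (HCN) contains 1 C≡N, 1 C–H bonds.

D(O=O) ≈ 490 kJ/mol

Let D be the O=O bond energy.
Σ(broken) = 8×404 + 6×384 + 3×D = 5536 + 3D
Σ(formed) = 2×912 + 2×404 + 12×447 = 7996
ΔH = Σ(broken) − Σ(formed) = (5536 + 3D) − (7996) = −2460 + 3D
Setting this equal to −990 kJ gives 3D = 1470, so D = 490 kJ/mol.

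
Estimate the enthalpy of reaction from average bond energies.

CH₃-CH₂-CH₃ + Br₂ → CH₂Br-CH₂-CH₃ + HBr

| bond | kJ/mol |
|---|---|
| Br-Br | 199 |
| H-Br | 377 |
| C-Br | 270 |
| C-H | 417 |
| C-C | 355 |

Bonds broken (reactants):
  Br-Br: 1 × 199 = 199
  C-C: 2 × 355 = 710
  C-H: 8 × 417 = 3336
  Σ(broken) = 4245 kJ
Bonds formed (products):
  C-Br: 1 × 270 = 270
  C-C: 2 × 355 = 710
  C-H: 7 × 417 = 2919
  H-Br: 1 × 377 = 377
  Σ(formed) = 4276 kJ
ΔH = Σ(broken) − Σ(formed) = 4245 − 4276 = −31 kJ

ΔH ≈ −31 kJ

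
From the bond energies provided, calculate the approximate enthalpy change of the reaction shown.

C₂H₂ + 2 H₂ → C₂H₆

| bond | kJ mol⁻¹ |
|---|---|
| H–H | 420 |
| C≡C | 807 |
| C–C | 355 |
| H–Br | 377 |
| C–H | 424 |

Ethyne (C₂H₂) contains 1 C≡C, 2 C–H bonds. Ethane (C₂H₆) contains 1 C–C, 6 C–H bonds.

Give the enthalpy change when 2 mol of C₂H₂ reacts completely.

Bonds broken (reactants):
  C≡C: 1 × 807 = 807
  C–H: 2 × 424 = 848
  H–H: 2 × 420 = 840
  Σ(broken) = 2495 kJ
Bonds formed (products):
  C–C: 1 × 355 = 355
  C–H: 6 × 424 = 2544
  Σ(formed) = 2899 kJ
ΔH = Σ(broken) − Σ(formed) = 2495 − 2899 = −404 kJ
For 2× the reaction as written: 2 × (−404) = −808 kJ

ΔH = −808 kJ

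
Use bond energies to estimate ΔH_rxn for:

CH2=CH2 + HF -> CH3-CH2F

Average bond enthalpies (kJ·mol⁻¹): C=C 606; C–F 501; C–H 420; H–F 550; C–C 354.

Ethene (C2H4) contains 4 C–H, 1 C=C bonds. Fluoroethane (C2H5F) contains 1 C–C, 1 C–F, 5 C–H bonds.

Bonds broken (reactants):
  C–H: 4 × 420 = 1680
  C=C: 1 × 606 = 606
  H–F: 1 × 550 = 550
  Σ(broken) = 2836 kJ
Bonds formed (products):
  C–C: 1 × 354 = 354
  C–F: 1 × 501 = 501
  C–H: 5 × 420 = 2100
  Σ(formed) = 2955 kJ
ΔH = Σ(broken) − Σ(formed) = 2836 − 2955 = −119 kJ

ΔH ≈ −119 kJ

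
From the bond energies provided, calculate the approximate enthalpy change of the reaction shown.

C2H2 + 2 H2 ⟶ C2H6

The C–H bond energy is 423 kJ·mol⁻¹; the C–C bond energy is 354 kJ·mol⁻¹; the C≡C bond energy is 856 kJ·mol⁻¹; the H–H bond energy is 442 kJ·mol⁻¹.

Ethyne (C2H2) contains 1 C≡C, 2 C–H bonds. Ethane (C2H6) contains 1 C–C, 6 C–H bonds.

ΔH ≈ −306 kJ

Bonds broken (reactants):
  C≡C: 1 × 856 = 856
  C–H: 2 × 423 = 846
  H–H: 2 × 442 = 884
  Σ(broken) = 2586 kJ
Bonds formed (products):
  C–C: 1 × 354 = 354
  C–H: 6 × 423 = 2538
  Σ(formed) = 2892 kJ
ΔH = Σ(broken) − Σ(formed) = 2586 − 2892 = −306 kJ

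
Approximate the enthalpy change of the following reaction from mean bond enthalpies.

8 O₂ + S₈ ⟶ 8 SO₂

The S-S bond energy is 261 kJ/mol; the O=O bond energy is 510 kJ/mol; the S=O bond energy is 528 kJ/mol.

ΔH ≈ −2280 kJ

Bonds broken (reactants):
  O=O: 8 × 510 = 4080
  S-S: 8 × 261 = 2088
  Σ(broken) = 6168 kJ
Bonds formed (products):
  S=O: 16 × 528 = 8448
  Σ(formed) = 8448 kJ
ΔH = Σ(broken) − Σ(formed) = 6168 − 8448 = −2280 kJ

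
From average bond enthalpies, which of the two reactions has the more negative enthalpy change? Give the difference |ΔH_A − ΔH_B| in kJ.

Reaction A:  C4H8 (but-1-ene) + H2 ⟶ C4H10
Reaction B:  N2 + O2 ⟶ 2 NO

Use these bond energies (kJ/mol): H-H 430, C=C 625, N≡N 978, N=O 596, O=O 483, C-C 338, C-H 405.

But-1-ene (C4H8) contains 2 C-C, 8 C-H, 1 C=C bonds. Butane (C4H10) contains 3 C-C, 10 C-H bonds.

Reaction A, by 362 kJ

Reaction A:
  Bonds broken (reactants):
    C-C: 2 × 338 = 676
    C-H: 8 × 405 = 3240
    C=C: 1 × 625 = 625
    H-H: 1 × 430 = 430
    Σ(broken) = 4971 kJ
  Bonds formed (products):
    C-C: 3 × 338 = 1014
    C-H: 10 × 405 = 4050
    Σ(formed) = 5064 kJ
  ΔH_A = 4971 − 5064 = −93 kJ
Reaction B:
  Bonds broken (reactants):
    N≡N: 1 × 978 = 978
    O=O: 1 × 483 = 483
    Σ(broken) = 1461 kJ
  Bonds formed (products):
    N=O: 2 × 596 = 1192
    Σ(formed) = 1192 kJ
  ΔH_B = 1461 − 1192 = +269 kJ
ΔH_A − ΔH_B = −362 kJ, so reaction A has the more negative ΔH; |ΔH_A − ΔH_B| = 362 kJ.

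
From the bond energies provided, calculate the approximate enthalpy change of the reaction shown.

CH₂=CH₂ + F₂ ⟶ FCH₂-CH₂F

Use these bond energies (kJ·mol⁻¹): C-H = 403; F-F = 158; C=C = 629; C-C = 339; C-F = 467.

ΔH ≈ −486 kJ

Bonds broken (reactants):
  C-H: 4 × 403 = 1612
  C=C: 1 × 629 = 629
  F-F: 1 × 158 = 158
  Σ(broken) = 2399 kJ
Bonds formed (products):
  C-C: 1 × 339 = 339
  C-F: 2 × 467 = 934
  C-H: 4 × 403 = 1612
  Σ(formed) = 2885 kJ
ΔH = Σ(broken) − Σ(formed) = 2399 − 2885 = −486 kJ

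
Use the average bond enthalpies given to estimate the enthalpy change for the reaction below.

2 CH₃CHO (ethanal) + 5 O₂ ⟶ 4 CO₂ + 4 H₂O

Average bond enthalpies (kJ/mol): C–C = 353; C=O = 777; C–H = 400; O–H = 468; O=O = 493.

ΔH ≈ −2035 kJ

Bonds broken (reactants):
  C–C: 2 × 353 = 706
  C–H: 8 × 400 = 3200
  C=O: 2 × 777 = 1554
  O=O: 5 × 493 = 2465
  Σ(broken) = 7925 kJ
Bonds formed (products):
  C=O: 8 × 777 = 6216
  O–H: 8 × 468 = 3744
  Σ(formed) = 9960 kJ
ΔH = Σ(broken) − Σ(formed) = 7925 − 9960 = −2035 kJ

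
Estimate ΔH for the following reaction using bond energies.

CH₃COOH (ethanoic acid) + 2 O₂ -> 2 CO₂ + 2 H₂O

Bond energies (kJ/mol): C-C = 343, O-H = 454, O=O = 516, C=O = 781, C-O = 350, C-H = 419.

ΔH ≈ −723 kJ

Bonds broken (reactants):
  C-C: 1 × 343 = 343
  C-H: 3 × 419 = 1257
  C-O: 1 × 350 = 350
  C=O: 1 × 781 = 781
  O-H: 1 × 454 = 454
  O=O: 2 × 516 = 1032
  Σ(broken) = 4217 kJ
Bonds formed (products):
  C=O: 4 × 781 = 3124
  O-H: 4 × 454 = 1816
  Σ(formed) = 4940 kJ
ΔH = Σ(broken) − Σ(formed) = 4217 − 4940 = −723 kJ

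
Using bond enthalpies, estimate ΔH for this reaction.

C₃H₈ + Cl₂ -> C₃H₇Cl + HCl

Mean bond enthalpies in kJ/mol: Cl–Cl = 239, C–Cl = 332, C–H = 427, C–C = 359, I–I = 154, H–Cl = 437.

ΔH ≈ −103 kJ

Bonds broken (reactants):
  C–C: 2 × 359 = 718
  C–H: 8 × 427 = 3416
  Cl–Cl: 1 × 239 = 239
  Σ(broken) = 4373 kJ
Bonds formed (products):
  C–C: 2 × 359 = 718
  C–Cl: 1 × 332 = 332
  C–H: 7 × 427 = 2989
  H–Cl: 1 × 437 = 437
  Σ(formed) = 4476 kJ
ΔH = Σ(broken) − Σ(formed) = 4373 − 4476 = −103 kJ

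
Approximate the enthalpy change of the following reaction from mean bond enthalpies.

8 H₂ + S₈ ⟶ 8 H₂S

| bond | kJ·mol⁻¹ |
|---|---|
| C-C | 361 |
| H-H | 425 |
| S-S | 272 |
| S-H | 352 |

ΔH ≈ −56 kJ

Bonds broken (reactants):
  H-H: 8 × 425 = 3400
  S-S: 8 × 272 = 2176
  Σ(broken) = 5576 kJ
Bonds formed (products):
  S-H: 16 × 352 = 5632
  Σ(formed) = 5632 kJ
ΔH = Σ(broken) − Σ(formed) = 5576 − 5632 = −56 kJ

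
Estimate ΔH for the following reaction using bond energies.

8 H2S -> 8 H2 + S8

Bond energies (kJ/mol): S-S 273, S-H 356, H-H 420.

ΔH ≈ +152 kJ

Bonds broken (reactants):
  S-H: 16 × 356 = 5696
  Σ(broken) = 5696 kJ
Bonds formed (products):
  H-H: 8 × 420 = 3360
  S-S: 8 × 273 = 2184
  Σ(formed) = 5544 kJ
ΔH = Σ(broken) − Σ(formed) = 5696 − 5544 = +152 kJ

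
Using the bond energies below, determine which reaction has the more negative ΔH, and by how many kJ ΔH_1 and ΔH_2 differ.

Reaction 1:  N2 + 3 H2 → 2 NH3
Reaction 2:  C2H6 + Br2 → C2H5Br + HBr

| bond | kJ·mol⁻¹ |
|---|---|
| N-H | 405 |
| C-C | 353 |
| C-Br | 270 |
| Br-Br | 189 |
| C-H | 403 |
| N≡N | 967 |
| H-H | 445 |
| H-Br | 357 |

Reaction 1, by 93 kJ

Reaction 1:
  Bonds broken (reactants):
    H-H: 3 × 445 = 1335
    N≡N: 1 × 967 = 967
    Σ(broken) = 2302 kJ
  Bonds formed (products):
    N-H: 6 × 405 = 2430
    Σ(formed) = 2430 kJ
  ΔH_1 = 2302 − 2430 = −128 kJ
Reaction 2:
  Bonds broken (reactants):
    Br-Br: 1 × 189 = 189
    C-C: 1 × 353 = 353
    C-H: 6 × 403 = 2418
    Σ(broken) = 2960 kJ
  Bonds formed (products):
    C-Br: 1 × 270 = 270
    C-C: 1 × 353 = 353
    C-H: 5 × 403 = 2015
    H-Br: 1 × 357 = 357
    Σ(formed) = 2995 kJ
  ΔH_2 = 2960 − 2995 = −35 kJ
ΔH_1 − ΔH_2 = −93 kJ, so reaction 1 has the more negative ΔH; |ΔH_1 − ΔH_2| = 93 kJ.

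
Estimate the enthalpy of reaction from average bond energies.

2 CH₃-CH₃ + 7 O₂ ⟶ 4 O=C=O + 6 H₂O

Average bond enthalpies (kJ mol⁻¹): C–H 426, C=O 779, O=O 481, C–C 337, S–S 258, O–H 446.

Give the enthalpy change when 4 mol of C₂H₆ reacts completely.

Bonds broken (reactants):
  C–C: 2 × 337 = 674
  C–H: 12 × 426 = 5112
  O=O: 7 × 481 = 3367
  Σ(broken) = 9153 kJ
Bonds formed (products):
  C=O: 8 × 779 = 6232
  O–H: 12 × 446 = 5352
  Σ(formed) = 11584 kJ
ΔH = Σ(broken) − Σ(formed) = 9153 − 11584 = −2431 kJ
For 2× the reaction as written: 2 × (−2431) = −4862 kJ

ΔH = −4862 kJ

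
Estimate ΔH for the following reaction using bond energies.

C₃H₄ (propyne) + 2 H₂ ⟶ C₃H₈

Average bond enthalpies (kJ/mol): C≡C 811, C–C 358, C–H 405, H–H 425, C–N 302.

ΔH ≈ −317 kJ

Bonds broken (reactants):
  C≡C: 1 × 811 = 811
  C–C: 1 × 358 = 358
  C–H: 4 × 405 = 1620
  H–H: 2 × 425 = 850
  Σ(broken) = 3639 kJ
Bonds formed (products):
  C–C: 2 × 358 = 716
  C–H: 8 × 405 = 3240
  Σ(formed) = 3956 kJ
ΔH = Σ(broken) − Σ(formed) = 3639 − 3956 = −317 kJ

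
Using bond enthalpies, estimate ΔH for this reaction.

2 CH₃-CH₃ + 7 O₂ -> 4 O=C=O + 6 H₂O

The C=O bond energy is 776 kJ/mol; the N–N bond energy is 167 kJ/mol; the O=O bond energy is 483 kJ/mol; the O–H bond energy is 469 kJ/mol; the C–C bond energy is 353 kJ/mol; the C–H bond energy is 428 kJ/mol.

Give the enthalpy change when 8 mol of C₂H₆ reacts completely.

Bonds broken (reactants):
  C–C: 2 × 353 = 706
  C–H: 12 × 428 = 5136
  O=O: 7 × 483 = 3381
  Σ(broken) = 9223 kJ
Bonds formed (products):
  C=O: 8 × 776 = 6208
  O–H: 12 × 469 = 5628
  Σ(formed) = 11836 kJ
ΔH = Σ(broken) − Σ(formed) = 9223 − 11836 = −2613 kJ
For 4× the reaction as written: 4 × (−2613) = −10452 kJ

ΔH = −10452 kJ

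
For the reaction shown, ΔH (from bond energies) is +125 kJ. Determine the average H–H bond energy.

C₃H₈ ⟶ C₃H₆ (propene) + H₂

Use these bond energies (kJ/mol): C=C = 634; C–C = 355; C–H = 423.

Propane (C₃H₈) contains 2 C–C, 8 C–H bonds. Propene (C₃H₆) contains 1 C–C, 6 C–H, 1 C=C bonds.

Let D be the H–H bond energy.
Σ(broken) = 2×355 + 8×423 = 4094
Σ(formed) = 1×355 + 6×423 + 1×634 + 1×D = 3527 + D
ΔH = Σ(broken) − Σ(formed) = (4094) − (3527 + D) = +567 − D
Setting this equal to +125 kJ gives D = 442 kJ/mol.

D(H–H) ≈ 442 kJ/mol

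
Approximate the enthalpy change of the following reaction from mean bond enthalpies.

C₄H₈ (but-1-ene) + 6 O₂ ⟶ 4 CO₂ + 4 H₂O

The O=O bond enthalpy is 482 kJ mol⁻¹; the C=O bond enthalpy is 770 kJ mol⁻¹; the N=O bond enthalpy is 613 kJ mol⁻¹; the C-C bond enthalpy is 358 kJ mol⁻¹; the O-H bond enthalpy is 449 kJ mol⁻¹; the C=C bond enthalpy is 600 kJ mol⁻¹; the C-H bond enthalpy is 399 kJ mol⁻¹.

ΔH ≈ −2352 kJ

Bonds broken (reactants):
  C-C: 2 × 358 = 716
  C-H: 8 × 399 = 3192
  C=C: 1 × 600 = 600
  O=O: 6 × 482 = 2892
  Σ(broken) = 7400 kJ
Bonds formed (products):
  C=O: 8 × 770 = 6160
  O-H: 8 × 449 = 3592
  Σ(formed) = 9752 kJ
ΔH = Σ(broken) − Σ(formed) = 7400 − 9752 = −2352 kJ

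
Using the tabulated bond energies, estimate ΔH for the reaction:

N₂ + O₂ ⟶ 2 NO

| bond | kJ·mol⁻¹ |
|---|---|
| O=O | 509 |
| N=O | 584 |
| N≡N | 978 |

ΔH ≈ +319 kJ

Bonds broken (reactants):
  N≡N: 1 × 978 = 978
  O=O: 1 × 509 = 509
  Σ(broken) = 1487 kJ
Bonds formed (products):
  N=O: 2 × 584 = 1168
  Σ(formed) = 1168 kJ
ΔH = Σ(broken) − Σ(formed) = 1487 − 1168 = +319 kJ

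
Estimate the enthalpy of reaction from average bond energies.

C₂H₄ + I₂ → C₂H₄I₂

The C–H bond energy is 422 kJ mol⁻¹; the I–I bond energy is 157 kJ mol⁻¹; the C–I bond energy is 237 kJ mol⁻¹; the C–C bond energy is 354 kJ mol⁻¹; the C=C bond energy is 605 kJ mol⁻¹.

ΔH ≈ −66 kJ

Bonds broken (reactants):
  C–H: 4 × 422 = 1688
  C=C: 1 × 605 = 605
  I–I: 1 × 157 = 157
  Σ(broken) = 2450 kJ
Bonds formed (products):
  C–C: 1 × 354 = 354
  C–H: 4 × 422 = 1688
  C–I: 2 × 237 = 474
  Σ(formed) = 2516 kJ
ΔH = Σ(broken) − Σ(formed) = 2450 − 2516 = −66 kJ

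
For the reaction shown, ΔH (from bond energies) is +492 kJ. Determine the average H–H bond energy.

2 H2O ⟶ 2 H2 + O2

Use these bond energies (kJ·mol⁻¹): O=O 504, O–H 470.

Let D be the H–H bond energy.
Σ(broken) = 4×470 = 1880
Σ(formed) = 2×D + 1×504 = 504 + 2D
ΔH = Σ(broken) − Σ(formed) = (1880) − (504 + 2D) = +1376 − 2D
Setting this equal to +492 kJ gives 2D = 884, so D = 442 kJ/mol.

D(H–H) ≈ 442 kJ/mol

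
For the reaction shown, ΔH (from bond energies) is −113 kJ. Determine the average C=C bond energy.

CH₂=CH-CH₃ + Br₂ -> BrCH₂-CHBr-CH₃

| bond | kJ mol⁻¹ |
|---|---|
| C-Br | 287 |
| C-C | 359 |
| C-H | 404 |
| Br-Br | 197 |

D(C=C) ≈ 623 kJ/mol

Let D be the C=C bond energy.
Σ(broken) = 1×197 + 1×359 + 6×404 + 1×D = 2980 + D
Σ(formed) = 2×287 + 2×359 + 6×404 = 3716
ΔH = Σ(broken) − Σ(formed) = (2980 + D) − (3716) = −736 + D
Setting this equal to −113 kJ gives D = 623 kJ/mol.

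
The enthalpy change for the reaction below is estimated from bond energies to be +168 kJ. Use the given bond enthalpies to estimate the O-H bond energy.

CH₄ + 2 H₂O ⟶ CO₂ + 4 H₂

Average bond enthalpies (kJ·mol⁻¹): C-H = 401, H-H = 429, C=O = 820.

D(O-H) ≈ 480 kJ/mol

Let D be the O-H bond energy.
Σ(broken) = 4×401 + 4×D = 1604 + 4D
Σ(formed) = 2×820 + 4×429 = 3356
ΔH = Σ(broken) − Σ(formed) = (1604 + 4D) − (3356) = −1752 + 4D
Setting this equal to +168 kJ gives 4D = 1920, so D = 480 kJ/mol.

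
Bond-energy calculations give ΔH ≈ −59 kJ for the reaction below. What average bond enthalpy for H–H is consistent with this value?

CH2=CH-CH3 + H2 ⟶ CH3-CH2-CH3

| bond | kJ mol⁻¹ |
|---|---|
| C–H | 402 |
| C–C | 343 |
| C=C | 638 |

Let D be the H–H bond energy.
Σ(broken) = 1×343 + 6×402 + 1×638 + 1×D = 3393 + D
Σ(formed) = 2×343 + 8×402 = 3902
ΔH = Σ(broken) − Σ(formed) = (3393 + D) − (3902) = −509 + D
Setting this equal to −59 kJ gives D = 450 kJ/mol.

D(H–H) ≈ 450 kJ/mol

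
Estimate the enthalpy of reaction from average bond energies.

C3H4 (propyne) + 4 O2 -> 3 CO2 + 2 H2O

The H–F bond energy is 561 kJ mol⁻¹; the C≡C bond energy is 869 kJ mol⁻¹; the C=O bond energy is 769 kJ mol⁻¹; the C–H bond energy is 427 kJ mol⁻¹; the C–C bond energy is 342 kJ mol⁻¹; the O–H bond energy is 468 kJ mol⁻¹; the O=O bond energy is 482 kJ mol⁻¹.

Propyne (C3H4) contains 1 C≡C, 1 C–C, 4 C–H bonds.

Bonds broken (reactants):
  C≡C: 1 × 869 = 869
  C–C: 1 × 342 = 342
  C–H: 4 × 427 = 1708
  O=O: 4 × 482 = 1928
  Σ(broken) = 4847 kJ
Bonds formed (products):
  C=O: 6 × 769 = 4614
  O–H: 4 × 468 = 1872
  Σ(formed) = 6486 kJ
ΔH = Σ(broken) − Σ(formed) = 4847 − 6486 = −1639 kJ

ΔH ≈ −1639 kJ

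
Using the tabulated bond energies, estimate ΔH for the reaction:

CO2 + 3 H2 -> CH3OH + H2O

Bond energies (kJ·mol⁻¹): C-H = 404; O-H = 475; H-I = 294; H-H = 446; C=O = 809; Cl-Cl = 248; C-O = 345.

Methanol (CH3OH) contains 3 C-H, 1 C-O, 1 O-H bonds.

ΔH ≈ −26 kJ

Bonds broken (reactants):
  C=O: 2 × 809 = 1618
  H-H: 3 × 446 = 1338
  Σ(broken) = 2956 kJ
Bonds formed (products):
  C-H: 3 × 404 = 1212
  C-O: 1 × 345 = 345
  O-H: 3 × 475 = 1425
  Σ(formed) = 2982 kJ
ΔH = Σ(broken) − Σ(formed) = 2956 − 2982 = −26 kJ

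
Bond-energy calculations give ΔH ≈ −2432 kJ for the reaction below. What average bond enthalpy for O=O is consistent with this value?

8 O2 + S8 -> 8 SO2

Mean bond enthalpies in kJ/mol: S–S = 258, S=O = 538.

D(O=O) ≈ 514 kJ/mol

Let D be the O=O bond energy.
Σ(broken) = 8×D + 8×258 = 2064 + 8D
Σ(formed) = 16×538 = 8608
ΔH = Σ(broken) − Σ(formed) = (2064 + 8D) − (8608) = −6544 + 8D
Setting this equal to −2432 kJ gives 8D = 4112, so D = 514 kJ/mol.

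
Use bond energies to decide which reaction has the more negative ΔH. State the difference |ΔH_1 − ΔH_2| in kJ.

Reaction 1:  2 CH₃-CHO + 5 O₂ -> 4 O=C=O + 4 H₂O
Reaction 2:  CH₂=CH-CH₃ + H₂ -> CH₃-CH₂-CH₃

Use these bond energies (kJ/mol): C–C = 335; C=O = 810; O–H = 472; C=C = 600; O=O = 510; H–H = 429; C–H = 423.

Reaction 1:
  Bonds broken (reactants):
    C–C: 2 × 335 = 670
    C–H: 8 × 423 = 3384
    C=O: 2 × 810 = 1620
    O=O: 5 × 510 = 2550
    Σ(broken) = 8224 kJ
  Bonds formed (products):
    C=O: 8 × 810 = 6480
    O–H: 8 × 472 = 3776
    Σ(formed) = 10256 kJ
  ΔH_1 = 8224 − 10256 = −2032 kJ
Reaction 2:
  Bonds broken (reactants):
    C–C: 1 × 335 = 335
    C–H: 6 × 423 = 2538
    C=C: 1 × 600 = 600
    H–H: 1 × 429 = 429
    Σ(broken) = 3902 kJ
  Bonds formed (products):
    C–C: 2 × 335 = 670
    C–H: 8 × 423 = 3384
    Σ(formed) = 4054 kJ
  ΔH_2 = 3902 − 4054 = −152 kJ
ΔH_1 − ΔH_2 = −1880 kJ, so reaction 1 has the more negative ΔH; |ΔH_1 − ΔH_2| = 1880 kJ.

Reaction 1, by 1880 kJ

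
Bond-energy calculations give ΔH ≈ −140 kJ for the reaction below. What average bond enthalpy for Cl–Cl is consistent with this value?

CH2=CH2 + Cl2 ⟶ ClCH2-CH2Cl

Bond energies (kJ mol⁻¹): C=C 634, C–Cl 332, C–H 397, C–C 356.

Let D be the Cl–Cl bond energy.
Σ(broken) = 4×397 + 1×634 + 1×D = 2222 + D
Σ(formed) = 1×356 + 2×332 + 4×397 = 2608
ΔH = Σ(broken) − Σ(formed) = (2222 + D) − (2608) = −386 + D
Setting this equal to −140 kJ gives D = 246 kJ/mol.

D(Cl–Cl) ≈ 246 kJ/mol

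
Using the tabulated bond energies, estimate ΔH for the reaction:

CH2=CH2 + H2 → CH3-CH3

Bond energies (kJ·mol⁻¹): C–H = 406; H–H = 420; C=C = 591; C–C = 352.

ΔH ≈ −153 kJ

Bonds broken (reactants):
  C–H: 4 × 406 = 1624
  C=C: 1 × 591 = 591
  H–H: 1 × 420 = 420
  Σ(broken) = 2635 kJ
Bonds formed (products):
  C–C: 1 × 352 = 352
  C–H: 6 × 406 = 2436
  Σ(formed) = 2788 kJ
ΔH = Σ(broken) − Σ(formed) = 2635 − 2788 = −153 kJ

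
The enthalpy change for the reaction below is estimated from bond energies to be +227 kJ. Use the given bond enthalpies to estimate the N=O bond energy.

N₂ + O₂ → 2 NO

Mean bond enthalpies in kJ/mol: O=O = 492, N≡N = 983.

D(N=O) ≈ 624 kJ/mol

Let D be the N=O bond energy.
Σ(broken) = 1×983 + 1×492 = 1475
Σ(formed) = 2×D = 2D
ΔH = Σ(broken) − Σ(formed) = (1475) − (2D) = +1475 − 2D
Setting this equal to +227 kJ gives 2D = 1248, so D = 624 kJ/mol.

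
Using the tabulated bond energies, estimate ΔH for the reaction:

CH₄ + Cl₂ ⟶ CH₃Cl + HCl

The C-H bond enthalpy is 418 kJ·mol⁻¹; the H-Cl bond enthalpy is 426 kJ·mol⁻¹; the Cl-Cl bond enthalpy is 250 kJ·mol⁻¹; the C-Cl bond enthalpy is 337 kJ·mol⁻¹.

ΔH ≈ −95 kJ

Bonds broken (reactants):
  C-H: 4 × 418 = 1672
  Cl-Cl: 1 × 250 = 250
  Σ(broken) = 1922 kJ
Bonds formed (products):
  C-Cl: 1 × 337 = 337
  C-H: 3 × 418 = 1254
  H-Cl: 1 × 426 = 426
  Σ(formed) = 2017 kJ
ΔH = Σ(broken) − Σ(formed) = 1922 − 2017 = −95 kJ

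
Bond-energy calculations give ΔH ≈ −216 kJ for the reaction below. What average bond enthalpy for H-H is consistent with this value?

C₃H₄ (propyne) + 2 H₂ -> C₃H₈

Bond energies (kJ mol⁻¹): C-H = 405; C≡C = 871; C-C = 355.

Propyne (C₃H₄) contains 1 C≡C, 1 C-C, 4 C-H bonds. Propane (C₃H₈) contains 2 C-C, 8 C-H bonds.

D(H-H) ≈ 444 kJ/mol

Let D be the H-H bond energy.
Σ(broken) = 1×871 + 1×355 + 4×405 + 2×D = 2846 + 2D
Σ(formed) = 2×355 + 8×405 = 3950
ΔH = Σ(broken) − Σ(formed) = (2846 + 2D) − (3950) = −1104 + 2D
Setting this equal to −216 kJ gives 2D = 888, so D = 444 kJ/mol.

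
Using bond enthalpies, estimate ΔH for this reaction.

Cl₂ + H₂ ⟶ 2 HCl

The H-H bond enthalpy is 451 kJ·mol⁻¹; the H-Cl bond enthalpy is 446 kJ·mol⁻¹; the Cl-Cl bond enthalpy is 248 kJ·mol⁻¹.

ΔH ≈ −193 kJ

Bonds broken (reactants):
  Cl-Cl: 1 × 248 = 248
  H-H: 1 × 451 = 451
  Σ(broken) = 699 kJ
Bonds formed (products):
  H-Cl: 2 × 446 = 892
  Σ(formed) = 892 kJ
ΔH = Σ(broken) − Σ(formed) = 699 − 892 = −193 kJ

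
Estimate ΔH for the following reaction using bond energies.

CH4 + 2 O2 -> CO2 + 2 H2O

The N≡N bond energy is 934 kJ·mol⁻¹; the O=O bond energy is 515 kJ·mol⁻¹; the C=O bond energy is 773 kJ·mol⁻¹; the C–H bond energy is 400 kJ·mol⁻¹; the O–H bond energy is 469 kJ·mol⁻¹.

ΔH ≈ −792 kJ

Bonds broken (reactants):
  C–H: 4 × 400 = 1600
  O=O: 2 × 515 = 1030
  Σ(broken) = 2630 kJ
Bonds formed (products):
  C=O: 2 × 773 = 1546
  O–H: 4 × 469 = 1876
  Σ(formed) = 3422 kJ
ΔH = Σ(broken) − Σ(formed) = 2630 − 3422 = −792 kJ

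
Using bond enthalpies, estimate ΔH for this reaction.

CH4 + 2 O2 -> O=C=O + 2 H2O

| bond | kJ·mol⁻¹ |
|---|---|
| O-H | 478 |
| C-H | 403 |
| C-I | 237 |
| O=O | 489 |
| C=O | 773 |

ΔH ≈ −868 kJ

Bonds broken (reactants):
  C-H: 4 × 403 = 1612
  O=O: 2 × 489 = 978
  Σ(broken) = 2590 kJ
Bonds formed (products):
  C=O: 2 × 773 = 1546
  O-H: 4 × 478 = 1912
  Σ(formed) = 3458 kJ
ΔH = Σ(broken) − Σ(formed) = 2590 − 3458 = −868 kJ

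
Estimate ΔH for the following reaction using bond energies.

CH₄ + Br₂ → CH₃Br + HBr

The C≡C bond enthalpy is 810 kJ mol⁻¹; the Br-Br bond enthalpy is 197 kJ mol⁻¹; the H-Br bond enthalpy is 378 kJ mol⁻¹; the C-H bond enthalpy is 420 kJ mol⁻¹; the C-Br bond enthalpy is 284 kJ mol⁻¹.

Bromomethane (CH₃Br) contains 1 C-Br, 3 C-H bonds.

Bonds broken (reactants):
  Br-Br: 1 × 197 = 197
  C-H: 4 × 420 = 1680
  Σ(broken) = 1877 kJ
Bonds formed (products):
  C-Br: 1 × 284 = 284
  C-H: 3 × 420 = 1260
  H-Br: 1 × 378 = 378
  Σ(formed) = 1922 kJ
ΔH = Σ(broken) − Σ(formed) = 1877 − 1922 = −45 kJ

ΔH ≈ −45 kJ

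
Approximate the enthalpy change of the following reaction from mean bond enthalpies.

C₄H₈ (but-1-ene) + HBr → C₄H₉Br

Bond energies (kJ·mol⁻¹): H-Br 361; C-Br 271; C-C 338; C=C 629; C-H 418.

ΔH ≈ −37 kJ

Bonds broken (reactants):
  C-C: 2 × 338 = 676
  C-H: 8 × 418 = 3344
  C=C: 1 × 629 = 629
  H-Br: 1 × 361 = 361
  Σ(broken) = 5010 kJ
Bonds formed (products):
  C-Br: 1 × 271 = 271
  C-C: 3 × 338 = 1014
  C-H: 9 × 418 = 3762
  Σ(formed) = 5047 kJ
ΔH = Σ(broken) − Σ(formed) = 5010 − 5047 = −37 kJ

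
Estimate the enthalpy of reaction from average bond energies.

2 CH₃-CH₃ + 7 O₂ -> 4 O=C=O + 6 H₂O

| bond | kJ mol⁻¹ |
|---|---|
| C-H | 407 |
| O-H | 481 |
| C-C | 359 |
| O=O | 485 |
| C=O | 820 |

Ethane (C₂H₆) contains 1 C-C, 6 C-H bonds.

Bonds broken (reactants):
  C-C: 2 × 359 = 718
  C-H: 12 × 407 = 4884
  O=O: 7 × 485 = 3395
  Σ(broken) = 8997 kJ
Bonds formed (products):
  C=O: 8 × 820 = 6560
  O-H: 12 × 481 = 5772
  Σ(formed) = 12332 kJ
ΔH = Σ(broken) − Σ(formed) = 8997 − 12332 = −3335 kJ

ΔH ≈ −3335 kJ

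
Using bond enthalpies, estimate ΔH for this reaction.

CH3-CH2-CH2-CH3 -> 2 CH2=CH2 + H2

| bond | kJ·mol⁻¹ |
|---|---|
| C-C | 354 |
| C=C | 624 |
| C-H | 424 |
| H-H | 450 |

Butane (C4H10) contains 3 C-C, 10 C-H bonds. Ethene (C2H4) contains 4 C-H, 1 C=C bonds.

ΔH ≈ +212 kJ

Bonds broken (reactants):
  C-C: 3 × 354 = 1062
  C-H: 10 × 424 = 4240
  Σ(broken) = 5302 kJ
Bonds formed (products):
  C-H: 8 × 424 = 3392
  C=C: 2 × 624 = 1248
  H-H: 1 × 450 = 450
  Σ(formed) = 5090 kJ
ΔH = Σ(broken) − Σ(formed) = 5302 − 5090 = +212 kJ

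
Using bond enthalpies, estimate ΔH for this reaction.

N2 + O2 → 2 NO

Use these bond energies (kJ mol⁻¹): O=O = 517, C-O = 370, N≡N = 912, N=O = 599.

Bonds broken (reactants):
  N≡N: 1 × 912 = 912
  O=O: 1 × 517 = 517
  Σ(broken) = 1429 kJ
Bonds formed (products):
  N=O: 2 × 599 = 1198
  Σ(formed) = 1198 kJ
ΔH = Σ(broken) − Σ(formed) = 1429 − 1198 = +231 kJ

ΔH ≈ +231 kJ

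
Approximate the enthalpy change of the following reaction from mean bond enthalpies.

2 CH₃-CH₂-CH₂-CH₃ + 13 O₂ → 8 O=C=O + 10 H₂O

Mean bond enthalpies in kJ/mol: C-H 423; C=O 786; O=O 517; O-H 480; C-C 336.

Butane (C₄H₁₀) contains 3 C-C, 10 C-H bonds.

ΔH ≈ −4979 kJ

Bonds broken (reactants):
  C-C: 6 × 336 = 2016
  C-H: 20 × 423 = 8460
  O=O: 13 × 517 = 6721
  Σ(broken) = 17197 kJ
Bonds formed (products):
  C=O: 16 × 786 = 12576
  O-H: 20 × 480 = 9600
  Σ(formed) = 22176 kJ
ΔH = Σ(broken) − Σ(formed) = 17197 − 22176 = −4979 kJ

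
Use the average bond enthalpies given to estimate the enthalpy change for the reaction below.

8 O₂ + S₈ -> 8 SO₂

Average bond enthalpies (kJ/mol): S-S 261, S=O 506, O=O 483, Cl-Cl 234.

Bonds broken (reactants):
  O=O: 8 × 483 = 3864
  S-S: 8 × 261 = 2088
  Σ(broken) = 5952 kJ
Bonds formed (products):
  S=O: 16 × 506 = 8096
  Σ(formed) = 8096 kJ
ΔH = Σ(broken) − Σ(formed) = 5952 − 8096 = −2144 kJ

ΔH ≈ −2144 kJ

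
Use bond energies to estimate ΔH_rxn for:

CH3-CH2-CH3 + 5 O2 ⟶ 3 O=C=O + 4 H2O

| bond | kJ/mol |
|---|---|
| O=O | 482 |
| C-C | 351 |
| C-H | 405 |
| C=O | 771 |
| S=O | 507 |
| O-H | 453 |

ΔH ≈ −1898 kJ

Bonds broken (reactants):
  C-C: 2 × 351 = 702
  C-H: 8 × 405 = 3240
  O=O: 5 × 482 = 2410
  Σ(broken) = 6352 kJ
Bonds formed (products):
  C=O: 6 × 771 = 4626
  O-H: 8 × 453 = 3624
  Σ(formed) = 8250 kJ
ΔH = Σ(broken) − Σ(formed) = 6352 − 8250 = −1898 kJ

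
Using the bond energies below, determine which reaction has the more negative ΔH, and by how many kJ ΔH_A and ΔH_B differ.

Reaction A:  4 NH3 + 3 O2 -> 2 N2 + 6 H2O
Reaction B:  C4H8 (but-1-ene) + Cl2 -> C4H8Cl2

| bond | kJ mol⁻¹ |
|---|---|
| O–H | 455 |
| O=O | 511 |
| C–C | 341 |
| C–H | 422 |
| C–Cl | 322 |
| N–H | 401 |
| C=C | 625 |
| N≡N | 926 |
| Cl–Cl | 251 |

Reaction A:
  Bonds broken (reactants):
    N–H: 12 × 401 = 4812
    O=O: 3 × 511 = 1533
    Σ(broken) = 6345 kJ
  Bonds formed (products):
    N≡N: 2 × 926 = 1852
    O–H: 12 × 455 = 5460
    Σ(formed) = 7312 kJ
  ΔH_A = 6345 − 7312 = −967 kJ
Reaction B:
  Bonds broken (reactants):
    C–C: 2 × 341 = 682
    C–H: 8 × 422 = 3376
    C=C: 1 × 625 = 625
    Cl–Cl: 1 × 251 = 251
    Σ(broken) = 4934 kJ
  Bonds formed (products):
    C–C: 3 × 341 = 1023
    C–Cl: 2 × 322 = 644
    C–H: 8 × 422 = 3376
    Σ(formed) = 5043 kJ
  ΔH_B = 4934 − 5043 = −109 kJ
ΔH_A − ΔH_B = −858 kJ, so reaction A has the more negative ΔH; |ΔH_A − ΔH_B| = 858 kJ.

Reaction A, by 858 kJ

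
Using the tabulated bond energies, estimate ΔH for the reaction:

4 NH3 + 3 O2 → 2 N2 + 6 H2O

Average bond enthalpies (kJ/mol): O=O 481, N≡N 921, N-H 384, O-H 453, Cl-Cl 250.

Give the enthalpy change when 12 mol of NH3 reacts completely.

ΔH = −3681 kJ

Bonds broken (reactants):
  N-H: 12 × 384 = 4608
  O=O: 3 × 481 = 1443
  Σ(broken) = 6051 kJ
Bonds formed (products):
  N≡N: 2 × 921 = 1842
  O-H: 12 × 453 = 5436
  Σ(formed) = 7278 kJ
ΔH = Σ(broken) − Σ(formed) = 6051 − 7278 = −1227 kJ
For 3× the reaction as written: 3 × (−1227) = −3681 kJ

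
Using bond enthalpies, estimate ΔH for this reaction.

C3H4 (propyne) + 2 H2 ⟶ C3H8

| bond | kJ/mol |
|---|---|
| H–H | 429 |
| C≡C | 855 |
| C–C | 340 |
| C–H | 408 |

ΔH ≈ −259 kJ

Bonds broken (reactants):
  C≡C: 1 × 855 = 855
  C–C: 1 × 340 = 340
  C–H: 4 × 408 = 1632
  H–H: 2 × 429 = 858
  Σ(broken) = 3685 kJ
Bonds formed (products):
  C–C: 2 × 340 = 680
  C–H: 8 × 408 = 3264
  Σ(formed) = 3944 kJ
ΔH = Σ(broken) − Σ(formed) = 3685 − 3944 = −259 kJ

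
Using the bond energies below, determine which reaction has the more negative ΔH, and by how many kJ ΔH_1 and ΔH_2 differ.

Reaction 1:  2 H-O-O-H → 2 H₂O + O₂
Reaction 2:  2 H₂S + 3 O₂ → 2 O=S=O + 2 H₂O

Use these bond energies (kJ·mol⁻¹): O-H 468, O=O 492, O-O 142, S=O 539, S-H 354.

Reaction 2, by 928 kJ

Reaction 1:
  Bonds broken (reactants):
    O-H: 4 × 468 = 1872
    O-O: 2 × 142 = 284
    Σ(broken) = 2156 kJ
  Bonds formed (products):
    O-H: 4 × 468 = 1872
    O=O: 1 × 492 = 492
    Σ(formed) = 2364 kJ
  ΔH_1 = 2156 − 2364 = −208 kJ
Reaction 2:
  Bonds broken (reactants):
    O=O: 3 × 492 = 1476
    S-H: 4 × 354 = 1416
    Σ(broken) = 2892 kJ
  Bonds formed (products):
    O-H: 4 × 468 = 1872
    S=O: 4 × 539 = 2156
    Σ(formed) = 4028 kJ
  ΔH_2 = 2892 − 4028 = −1136 kJ
ΔH_1 − ΔH_2 = +928 kJ, so reaction 2 has the more negative ΔH; |ΔH_1 − ΔH_2| = 928 kJ.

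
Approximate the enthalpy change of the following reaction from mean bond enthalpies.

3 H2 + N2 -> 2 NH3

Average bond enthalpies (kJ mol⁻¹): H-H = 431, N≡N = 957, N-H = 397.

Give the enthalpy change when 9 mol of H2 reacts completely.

Bonds broken (reactants):
  H-H: 3 × 431 = 1293
  N≡N: 1 × 957 = 957
  Σ(broken) = 2250 kJ
Bonds formed (products):
  N-H: 6 × 397 = 2382
  Σ(formed) = 2382 kJ
ΔH = Σ(broken) − Σ(formed) = 2250 − 2382 = −132 kJ
For 3× the reaction as written: 3 × (−132) = −396 kJ

ΔH = −396 kJ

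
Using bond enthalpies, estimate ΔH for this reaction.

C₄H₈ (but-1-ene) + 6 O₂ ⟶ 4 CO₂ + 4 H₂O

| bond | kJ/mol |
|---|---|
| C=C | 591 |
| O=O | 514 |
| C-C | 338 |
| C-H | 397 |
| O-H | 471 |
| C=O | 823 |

ΔH ≈ −2825 kJ

Bonds broken (reactants):
  C-C: 2 × 338 = 676
  C-H: 8 × 397 = 3176
  C=C: 1 × 591 = 591
  O=O: 6 × 514 = 3084
  Σ(broken) = 7527 kJ
Bonds formed (products):
  C=O: 8 × 823 = 6584
  O-H: 8 × 471 = 3768
  Σ(formed) = 10352 kJ
ΔH = Σ(broken) − Σ(formed) = 7527 − 10352 = −2825 kJ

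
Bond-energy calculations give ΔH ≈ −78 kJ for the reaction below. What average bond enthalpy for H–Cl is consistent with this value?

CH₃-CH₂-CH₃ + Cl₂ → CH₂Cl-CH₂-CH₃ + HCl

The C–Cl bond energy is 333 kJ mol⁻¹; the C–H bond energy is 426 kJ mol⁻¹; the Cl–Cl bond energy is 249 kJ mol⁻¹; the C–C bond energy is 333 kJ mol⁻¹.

Let D be the H–Cl bond energy.
Σ(broken) = 2×333 + 8×426 + 1×249 = 4323
Σ(formed) = 2×333 + 1×333 + 7×426 + 1×D = 3981 + D
ΔH = Σ(broken) − Σ(formed) = (4323) − (3981 + D) = +342 − D
Setting this equal to −78 kJ gives D = 420 kJ/mol.

D(H–Cl) ≈ 420 kJ/mol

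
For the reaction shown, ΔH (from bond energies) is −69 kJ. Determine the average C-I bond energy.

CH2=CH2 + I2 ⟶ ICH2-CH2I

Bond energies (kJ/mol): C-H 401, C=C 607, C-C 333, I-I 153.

D(C-I) ≈ 248 kJ/mol

Let D be the C-I bond energy.
Σ(broken) = 4×401 + 1×607 + 1×153 = 2364
Σ(formed) = 1×333 + 4×401 + 2×D = 1937 + 2D
ΔH = Σ(broken) − Σ(formed) = (2364) − (1937 + 2D) = +427 − 2D
Setting this equal to −69 kJ gives 2D = 496, so D = 248 kJ/mol.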